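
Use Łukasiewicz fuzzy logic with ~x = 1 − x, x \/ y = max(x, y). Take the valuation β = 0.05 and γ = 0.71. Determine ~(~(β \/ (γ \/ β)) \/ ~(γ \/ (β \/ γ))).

0.71

γ \/ β = max(0.71, 0.05) = 0.71
β \/ (γ \/ β) = max(0.05, 0.71) = 0.71
~(β \/ (γ \/ β)) = 1 − 0.71 = 0.29
β \/ γ = max(0.05, 0.71) = 0.71
γ \/ (β \/ γ) = max(0.71, 0.71) = 0.71
~(γ \/ (β \/ γ)) = 1 − 0.71 = 0.29
~(β \/ (γ \/ β)) \/ ~(γ \/ (β \/ γ)) = max(0.29, 0.29) = 0.29
~(~(β \/ (γ \/ β)) \/ ~(γ \/ (β \/ γ))) = 1 − 0.29 = 0.71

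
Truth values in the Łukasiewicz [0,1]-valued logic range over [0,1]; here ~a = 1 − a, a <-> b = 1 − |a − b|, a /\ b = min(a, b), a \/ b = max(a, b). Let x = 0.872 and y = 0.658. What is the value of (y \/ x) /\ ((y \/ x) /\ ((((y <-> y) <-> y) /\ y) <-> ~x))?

y \/ x = max(0.658, 0.872) = 0.872
y <-> y = 1 − |0.658 − 0.658| = 1 − 0.000 = 1.000
(y <-> y) <-> y = 1 − |1.000 − 0.658| = 1 − 0.342 = 0.658
((y <-> y) <-> y) /\ y = min(0.658, 0.658) = 0.658
~x = 1 − 0.872 = 0.128
(((y <-> y) <-> y) /\ y) <-> ~x = 1 − |0.658 − 0.128| = 1 − 0.530 = 0.470
(y \/ x) /\ ((((y <-> y) <-> y) /\ y) <-> ~x) = min(0.872, 0.470) = 0.470
(y \/ x) /\ ((y \/ x) /\ ((((y <-> y) <-> y) /\ y) <-> ~x)) = min(0.872, 0.470) = 0.470

0.470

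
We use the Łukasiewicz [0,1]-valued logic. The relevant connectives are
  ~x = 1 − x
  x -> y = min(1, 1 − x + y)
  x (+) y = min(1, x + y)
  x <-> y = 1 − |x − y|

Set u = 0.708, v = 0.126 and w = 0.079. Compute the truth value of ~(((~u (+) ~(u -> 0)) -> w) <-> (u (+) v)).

0.755

~u = 1 − 0.708 = 0.292
u -> 0 = min(1, 1 − 0.708 + 0.000) = min(1, 0.292) = 0.292
~(u -> 0) = 1 − 0.292 = 0.708
~u (+) ~(u -> 0) = min(1, 0.292 + 0.708) = min(1, 1.000) = 1.000
(~u (+) ~(u -> 0)) -> w = min(1, 1 − 1.000 + 0.079) = min(1, 0.079) = 0.079
u (+) v = min(1, 0.708 + 0.126) = min(1, 0.834) = 0.834
((~u (+) ~(u -> 0)) -> w) <-> (u (+) v) = 1 − |0.079 − 0.834| = 1 − 0.755 = 0.245
~(((~u (+) ~(u -> 0)) -> w) <-> (u (+) v)) = 1 − 0.245 = 0.755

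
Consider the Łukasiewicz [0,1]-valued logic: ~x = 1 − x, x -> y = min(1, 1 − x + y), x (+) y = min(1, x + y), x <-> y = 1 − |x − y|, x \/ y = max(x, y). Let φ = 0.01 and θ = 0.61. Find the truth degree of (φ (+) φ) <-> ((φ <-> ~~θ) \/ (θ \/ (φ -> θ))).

0.02

φ (+) φ = min(1, 0.01 + 0.01) = min(1, 0.02) = 0.02
~θ = 1 − 0.61 = 0.39
~~θ = 1 − 0.39 = 0.61
φ <-> ~~θ = 1 − |0.01 − 0.61| = 1 − 0.60 = 0.40
φ -> θ = min(1, 1 − 0.01 + 0.61) = min(1, 1.60) = 1.00
θ \/ (φ -> θ) = max(0.61, 1.00) = 1.00
(φ <-> ~~θ) \/ (θ \/ (φ -> θ)) = max(0.40, 1.00) = 1.00
(φ (+) φ) <-> ((φ <-> ~~θ) \/ (θ \/ (φ -> θ))) = 1 − |0.02 − 1.00| = 1 − 0.98 = 0.02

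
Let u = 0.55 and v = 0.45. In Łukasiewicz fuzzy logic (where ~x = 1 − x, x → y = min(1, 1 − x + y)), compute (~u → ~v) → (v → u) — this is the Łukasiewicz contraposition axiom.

~u = 1 − 0.55 = 0.45
~v = 1 − 0.45 = 0.55
~u → ~v = min(1, 1 − 0.45 + 0.55) = min(1, 1.10) = 1.00
v → u = min(1, 1 − 0.45 + 0.55) = min(1, 1.10) = 1.00
(~u → ~v) → (v → u) = min(1, 1 − 1.00 + 1.00) = min(1, 1.00) = 1.00
(As expected: an axiom of Ł∞, always 1.)

1.00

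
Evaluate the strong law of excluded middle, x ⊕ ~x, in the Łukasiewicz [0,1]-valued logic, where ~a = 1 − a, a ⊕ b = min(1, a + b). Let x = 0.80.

1.00

~x = 1 − 0.80 = 0.20
x ⊕ ~x = min(1, 0.80 + 0.20) = min(1, 1.00) = 1.00
(As expected: always 1 in Ł∞ since a ⊕ (1−a) = 1.)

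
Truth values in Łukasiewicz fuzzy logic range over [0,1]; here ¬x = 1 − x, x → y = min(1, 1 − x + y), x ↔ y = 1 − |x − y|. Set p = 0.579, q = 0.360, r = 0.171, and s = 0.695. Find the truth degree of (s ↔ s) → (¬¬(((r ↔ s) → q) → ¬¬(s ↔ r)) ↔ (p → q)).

0.811

s ↔ s = 1 − |0.695 − 0.695| = 1 − 0.000 = 1.000
r ↔ s = 1 − |0.171 − 0.695| = 1 − 0.524 = 0.476
(r ↔ s) → q = min(1, 1 − 0.476 + 0.360) = min(1, 0.884) = 0.884
s ↔ r = 1 − |0.695 − 0.171| = 1 − 0.524 = 0.476
¬(s ↔ r) = 1 − 0.476 = 0.524
¬¬(s ↔ r) = 1 − 0.524 = 0.476
((r ↔ s) → q) → ¬¬(s ↔ r) = min(1, 1 − 0.884 + 0.476) = min(1, 0.592) = 0.592
¬(((r ↔ s) → q) → ¬¬(s ↔ r)) = 1 − 0.592 = 0.408
¬¬(((r ↔ s) → q) → ¬¬(s ↔ r)) = 1 − 0.408 = 0.592
p → q = min(1, 1 − 0.579 + 0.360) = min(1, 0.781) = 0.781
¬¬(((r ↔ s) → q) → ¬¬(s ↔ r)) ↔ (p → q) = 1 − |0.592 − 0.781| = 1 − 0.189 = 0.811
(s ↔ s) → (¬¬(((r ↔ s) → q) → ¬¬(s ↔ r)) ↔ (p → q)) = min(1, 1 − 1.000 + 0.811) = min(1, 0.811) = 0.811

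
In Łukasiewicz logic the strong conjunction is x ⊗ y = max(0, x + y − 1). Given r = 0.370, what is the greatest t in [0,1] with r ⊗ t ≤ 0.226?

The residuum of the Łukasiewicz t-norm gives the supremum: min(1, 1 − 0.370 + 0.226).
1 − 0.370 + 0.226 = 0.856, so t = min(1, 0.856) = 0.856.
Check: 0.370 ⊗ 0.856 = max(0, 0.226) = 0.226 ≤ 0.226.

0.856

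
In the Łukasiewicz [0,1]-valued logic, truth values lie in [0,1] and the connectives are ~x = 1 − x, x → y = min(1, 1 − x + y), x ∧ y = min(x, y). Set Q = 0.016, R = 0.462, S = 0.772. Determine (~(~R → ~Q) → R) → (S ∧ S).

0.772

~R = 1 − 0.462 = 0.538
~Q = 1 − 0.016 = 0.984
~R → ~Q = min(1, 1 − 0.538 + 0.984) = min(1, 1.446) = 1.000
~(~R → ~Q) = 1 − 1.000 = 0.000
~(~R → ~Q) → R = min(1, 1 − 0.000 + 0.462) = min(1, 1.462) = 1.000
S ∧ S = min(0.772, 0.772) = 0.772
(~(~R → ~Q) → R) → (S ∧ S) = min(1, 1 − 1.000 + 0.772) = min(1, 0.772) = 0.772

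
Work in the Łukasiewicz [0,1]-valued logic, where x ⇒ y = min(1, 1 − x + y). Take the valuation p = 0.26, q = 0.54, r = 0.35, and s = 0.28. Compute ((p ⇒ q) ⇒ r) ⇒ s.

p ⇒ q = min(1, 1 − 0.26 + 0.54) = min(1, 1.28) = 1.00
(p ⇒ q) ⇒ r = min(1, 1 − 1.00 + 0.35) = min(1, 0.35) = 0.35
((p ⇒ q) ⇒ r) ⇒ s = min(1, 1 − 0.35 + 0.28) = min(1, 0.93) = 0.93

0.93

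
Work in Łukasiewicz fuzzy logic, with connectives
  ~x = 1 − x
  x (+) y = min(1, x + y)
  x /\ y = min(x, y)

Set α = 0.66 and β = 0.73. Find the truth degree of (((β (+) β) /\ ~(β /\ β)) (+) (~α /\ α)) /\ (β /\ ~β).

0.27

β (+) β = min(1, 0.73 + 0.73) = min(1, 1.46) = 1.00
β /\ β = min(0.73, 0.73) = 0.73
~(β /\ β) = 1 − 0.73 = 0.27
(β (+) β) /\ ~(β /\ β) = min(1.00, 0.27) = 0.27
~α = 1 − 0.66 = 0.34
~α /\ α = min(0.34, 0.66) = 0.34
((β (+) β) /\ ~(β /\ β)) (+) (~α /\ α) = min(1, 0.27 + 0.34) = min(1, 0.61) = 0.61
~β = 1 − 0.73 = 0.27
β /\ ~β = min(0.73, 0.27) = 0.27
(((β (+) β) /\ ~(β /\ β)) (+) (~α /\ α)) /\ (β /\ ~β) = min(0.61, 0.27) = 0.27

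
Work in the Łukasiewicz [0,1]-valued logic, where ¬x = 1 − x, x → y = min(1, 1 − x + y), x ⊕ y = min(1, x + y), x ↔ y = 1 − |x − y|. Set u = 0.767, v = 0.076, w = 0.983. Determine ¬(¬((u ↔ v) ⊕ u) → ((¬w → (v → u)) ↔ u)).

0.000

u ↔ v = 1 − |0.767 − 0.076| = 1 − 0.691 = 0.309
(u ↔ v) ⊕ u = min(1, 0.309 + 0.767) = min(1, 1.076) = 1.000
¬((u ↔ v) ⊕ u) = 1 − 1.000 = 0.000
¬w = 1 − 0.983 = 0.017
v → u = min(1, 1 − 0.076 + 0.767) = min(1, 1.691) = 1.000
¬w → (v → u) = min(1, 1 − 0.017 + 1.000) = min(1, 1.983) = 1.000
(¬w → (v → u)) ↔ u = 1 − |1.000 − 0.767| = 1 − 0.233 = 0.767
¬((u ↔ v) ⊕ u) → ((¬w → (v → u)) ↔ u) = min(1, 1 − 0.000 + 0.767) = min(1, 1.767) = 1.000
¬(¬((u ↔ v) ⊕ u) → ((¬w → (v → u)) ↔ u)) = 1 − 1.000 = 0.000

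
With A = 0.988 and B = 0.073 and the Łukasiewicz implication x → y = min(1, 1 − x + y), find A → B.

A → B = min(1, 1 − 0.988 + 0.073) = min(1, 0.085) = 0.085
For comparison, the Gödel implication (1 if x ≤ y else y) would give 0.073.

0.085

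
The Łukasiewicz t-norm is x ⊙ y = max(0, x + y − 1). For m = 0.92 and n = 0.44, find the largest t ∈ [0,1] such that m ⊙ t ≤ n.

The residuum of the Łukasiewicz t-norm gives the supremum: min(1, 1 − 0.92 + 0.44).
1 − 0.92 + 0.44 = 0.52, so t = min(1, 0.52) = 0.52.
Check: 0.92 ⊙ 0.52 = max(0, 0.44) = 0.44 ≤ 0.44.

0.52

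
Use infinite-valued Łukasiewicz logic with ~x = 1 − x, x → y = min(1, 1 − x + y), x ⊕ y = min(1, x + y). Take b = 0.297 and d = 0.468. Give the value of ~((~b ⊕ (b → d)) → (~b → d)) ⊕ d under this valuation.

~b = 1 − 0.297 = 0.703
b → d = min(1, 1 − 0.297 + 0.468) = min(1, 1.171) = 1.000
~b ⊕ (b → d) = min(1, 0.703 + 1.000) = min(1, 1.703) = 1.000
~b → d = min(1, 1 − 0.703 + 0.468) = min(1, 0.765) = 0.765
(~b ⊕ (b → d)) → (~b → d) = min(1, 1 − 1.000 + 0.765) = min(1, 0.765) = 0.765
~((~b ⊕ (b → d)) → (~b → d)) = 1 − 0.765 = 0.235
~((~b ⊕ (b → d)) → (~b → d)) ⊕ d = min(1, 0.235 + 0.468) = min(1, 0.703) = 0.703

0.703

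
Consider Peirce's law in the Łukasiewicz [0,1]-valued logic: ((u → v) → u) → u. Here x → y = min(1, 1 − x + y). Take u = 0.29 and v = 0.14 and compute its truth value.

0.85

u → v = min(1, 1 − 0.29 + 0.14) = min(1, 0.85) = 0.85
(u → v) → u = min(1, 1 − 0.85 + 0.29) = min(1, 0.44) = 0.44
((u → v) → u) → u = min(1, 1 − 0.44 + 0.29) = min(1, 0.85) = 0.85
(The value 0.85 < 1 shows this instance is not satisfied; not a Ł∞-tautology in general.)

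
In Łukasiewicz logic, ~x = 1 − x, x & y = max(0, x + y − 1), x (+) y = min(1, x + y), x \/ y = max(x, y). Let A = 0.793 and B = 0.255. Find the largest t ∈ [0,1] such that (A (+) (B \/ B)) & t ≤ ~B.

0.745

B \/ B = max(0.255, 0.255) = 0.255
A (+) (B \/ B) = min(1, 0.793 + 0.255) = min(1, 1.048) = 1.000
So the left factor is A (+) (B \/ B) = 1.000.
~B = 1 − 0.255 = 0.745
So the right-hand bound is ~B = 0.745.
The residuum of the Łukasiewicz t-norm gives the supremum: min(1, 1 − 1.000 + 0.745).
1 − 1.000 + 0.745 = 0.745, so t = min(1, 0.745) = 0.745.
Check: 1.000 & 0.745 = max(0, 0.745) = 0.745 ≤ 0.745.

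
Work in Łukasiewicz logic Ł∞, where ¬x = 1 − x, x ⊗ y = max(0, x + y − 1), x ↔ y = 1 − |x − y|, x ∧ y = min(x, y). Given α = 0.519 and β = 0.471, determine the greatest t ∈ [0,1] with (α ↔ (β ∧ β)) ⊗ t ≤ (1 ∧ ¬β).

0.577

β ∧ β = min(0.471, 0.471) = 0.471
α ↔ (β ∧ β) = 1 − |0.519 − 0.471| = 1 − 0.048 = 0.952
So the left factor is α ↔ (β ∧ β) = 0.952.
¬β = 1 − 0.471 = 0.529
1 ∧ ¬β = min(1.000, 0.529) = 0.529
So the right-hand bound is 1 ∧ ¬β = 0.529.
The residuum of the Łukasiewicz t-norm gives the supremum: min(1, 1 − 0.952 + 0.529).
1 − 0.952 + 0.529 = 0.577, so t = min(1, 0.577) = 0.577.
Check: 0.952 ⊗ 0.577 = max(0, 0.529) = 0.529 ≤ 0.529.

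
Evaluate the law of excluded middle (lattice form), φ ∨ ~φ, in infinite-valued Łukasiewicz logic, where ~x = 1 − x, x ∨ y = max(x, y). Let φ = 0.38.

0.62

~φ = 1 − 0.38 = 0.62
φ ∨ ~φ = max(0.38, 0.62) = 0.62
(The value 0.62 < 1 shows this instance is not satisfied; not a Ł∞-tautology — its value is max(a, 1−a).)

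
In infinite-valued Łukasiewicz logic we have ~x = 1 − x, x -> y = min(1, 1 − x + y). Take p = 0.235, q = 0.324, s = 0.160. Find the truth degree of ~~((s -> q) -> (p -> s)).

s -> q = min(1, 1 − 0.160 + 0.324) = min(1, 1.164) = 1.000
p -> s = min(1, 1 − 0.235 + 0.160) = min(1, 0.925) = 0.925
(s -> q) -> (p -> s) = min(1, 1 − 1.000 + 0.925) = min(1, 0.925) = 0.925
~((s -> q) -> (p -> s)) = 1 − 0.925 = 0.075
~~((s -> q) -> (p -> s)) = 1 − 0.075 = 0.925

0.925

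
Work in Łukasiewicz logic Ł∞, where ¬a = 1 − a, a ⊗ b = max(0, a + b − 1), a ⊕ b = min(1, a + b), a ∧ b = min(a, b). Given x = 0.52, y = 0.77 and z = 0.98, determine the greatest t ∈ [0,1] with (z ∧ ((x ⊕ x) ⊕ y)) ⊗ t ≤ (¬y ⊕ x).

0.77

x ⊕ x = min(1, 0.52 + 0.52) = min(1, 1.04) = 1.00
(x ⊕ x) ⊕ y = min(1, 1.00 + 0.77) = min(1, 1.77) = 1.00
z ∧ ((x ⊕ x) ⊕ y) = min(0.98, 1.00) = 0.98
So the left factor is z ∧ ((x ⊕ x) ⊕ y) = 0.98.
¬y = 1 − 0.77 = 0.23
¬y ⊕ x = min(1, 0.23 + 0.52) = min(1, 0.75) = 0.75
So the right-hand bound is ¬y ⊕ x = 0.75.
The residuum of the Łukasiewicz t-norm gives the supremum: min(1, 1 − 0.98 + 0.75).
1 − 0.98 + 0.75 = 0.77, so t = min(1, 0.77) = 0.77.
Check: 0.98 ⊗ 0.77 = max(0, 0.75) = 0.75 ≤ 0.75.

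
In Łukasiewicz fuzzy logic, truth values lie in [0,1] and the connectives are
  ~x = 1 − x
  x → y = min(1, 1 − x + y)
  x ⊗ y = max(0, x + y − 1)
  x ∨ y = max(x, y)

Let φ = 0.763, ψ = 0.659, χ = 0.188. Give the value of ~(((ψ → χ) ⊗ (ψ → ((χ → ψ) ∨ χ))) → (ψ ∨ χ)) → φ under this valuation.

ψ → χ = min(1, 1 − 0.659 + 0.188) = min(1, 0.529) = 0.529
χ → ψ = min(1, 1 − 0.188 + 0.659) = min(1, 1.471) = 1.000
(χ → ψ) ∨ χ = max(1.000, 0.188) = 1.000
ψ → ((χ → ψ) ∨ χ) = min(1, 1 − 0.659 + 1.000) = min(1, 1.341) = 1.000
(ψ → χ) ⊗ (ψ → ((χ → ψ) ∨ χ)) = max(0, 0.529 + 1.000 − 1) = max(0, 0.529) = 0.529
ψ ∨ χ = max(0.659, 0.188) = 0.659
((ψ → χ) ⊗ (ψ → ((χ → ψ) ∨ χ))) → (ψ ∨ χ) = min(1, 1 − 0.529 + 0.659) = min(1, 1.130) = 1.000
~(((ψ → χ) ⊗ (ψ → ((χ → ψ) ∨ χ))) → (ψ ∨ χ)) = 1 − 1.000 = 0.000
~(((ψ → χ) ⊗ (ψ → ((χ → ψ) ∨ χ))) → (ψ ∨ χ)) → φ = min(1, 1 − 0.000 + 0.763) = min(1, 1.763) = 1.000

1.000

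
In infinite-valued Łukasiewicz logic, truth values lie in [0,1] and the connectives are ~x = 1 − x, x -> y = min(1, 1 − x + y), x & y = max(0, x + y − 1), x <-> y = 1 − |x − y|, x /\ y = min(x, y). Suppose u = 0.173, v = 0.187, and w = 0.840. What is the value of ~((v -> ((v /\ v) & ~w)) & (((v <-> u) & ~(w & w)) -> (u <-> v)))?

0.187

v /\ v = min(0.187, 0.187) = 0.187
~w = 1 − 0.840 = 0.160
(v /\ v) & ~w = max(0, 0.187 + 0.160 − 1) = max(0, -0.653) = 0.000
v -> ((v /\ v) & ~w) = min(1, 1 − 0.187 + 0.000) = min(1, 0.813) = 0.813
v <-> u = 1 − |0.187 − 0.173| = 1 − 0.014 = 0.986
w & w = max(0, 0.840 + 0.840 − 1) = max(0, 0.680) = 0.680
~(w & w) = 1 − 0.680 = 0.320
(v <-> u) & ~(w & w) = max(0, 0.986 + 0.320 − 1) = max(0, 0.306) = 0.306
u <-> v = 1 − |0.173 − 0.187| = 1 − 0.014 = 0.986
((v <-> u) & ~(w & w)) -> (u <-> v) = min(1, 1 − 0.306 + 0.986) = min(1, 1.680) = 1.000
(v -> ((v /\ v) & ~w)) & (((v <-> u) & ~(w & w)) -> (u <-> v)) = max(0, 0.813 + 1.000 − 1) = max(0, 0.813) = 0.813
~((v -> ((v /\ v) & ~w)) & (((v <-> u) & ~(w & w)) -> (u <-> v))) = 1 − 0.813 = 0.187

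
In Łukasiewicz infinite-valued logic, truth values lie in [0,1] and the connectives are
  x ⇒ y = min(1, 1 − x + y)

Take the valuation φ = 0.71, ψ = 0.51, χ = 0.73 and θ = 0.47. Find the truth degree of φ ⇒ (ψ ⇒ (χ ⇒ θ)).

1.00

χ ⇒ θ = min(1, 1 − 0.73 + 0.47) = min(1, 0.74) = 0.74
ψ ⇒ (χ ⇒ θ) = min(1, 1 − 0.51 + 0.74) = min(1, 1.23) = 1.00
φ ⇒ (ψ ⇒ (χ ⇒ θ)) = min(1, 1 − 0.71 + 1.00) = min(1, 1.29) = 1.00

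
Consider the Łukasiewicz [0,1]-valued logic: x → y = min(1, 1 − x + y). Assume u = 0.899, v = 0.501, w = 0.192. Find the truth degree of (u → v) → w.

u → v = min(1, 1 − 0.899 + 0.501) = min(1, 0.602) = 0.602
(u → v) → w = min(1, 1 − 0.602 + 0.192) = min(1, 0.590) = 0.590

0.590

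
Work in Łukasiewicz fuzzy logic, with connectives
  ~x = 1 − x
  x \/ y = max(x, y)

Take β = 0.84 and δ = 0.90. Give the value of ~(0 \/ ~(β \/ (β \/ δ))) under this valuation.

0.90

β \/ δ = max(0.84, 0.90) = 0.90
β \/ (β \/ δ) = max(0.84, 0.90) = 0.90
~(β \/ (β \/ δ)) = 1 − 0.90 = 0.10
0 \/ ~(β \/ (β \/ δ)) = max(0.00, 0.10) = 0.10
~(0 \/ ~(β \/ (β \/ δ))) = 1 − 0.10 = 0.90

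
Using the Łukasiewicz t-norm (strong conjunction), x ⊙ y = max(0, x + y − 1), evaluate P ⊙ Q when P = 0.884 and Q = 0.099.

0.000

P ⊙ Q = max(0, 0.884 + 0.099 − 1) = max(0, -0.017) = 0.000
For comparison, the Gödel (minimum) t-norm min(x, y) would give 0.099.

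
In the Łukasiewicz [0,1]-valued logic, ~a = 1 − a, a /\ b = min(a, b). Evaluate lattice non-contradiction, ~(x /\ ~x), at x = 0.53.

~x = 1 − 0.53 = 0.47
x /\ ~x = min(0.53, 0.47) = 0.47
~(x /\ ~x) = 1 − 0.47 = 0.53
(The value 0.53 < 1 shows this instance is not satisfied; not a Ł∞-tautology — its value is 1 − min(a, 1−a).)

0.53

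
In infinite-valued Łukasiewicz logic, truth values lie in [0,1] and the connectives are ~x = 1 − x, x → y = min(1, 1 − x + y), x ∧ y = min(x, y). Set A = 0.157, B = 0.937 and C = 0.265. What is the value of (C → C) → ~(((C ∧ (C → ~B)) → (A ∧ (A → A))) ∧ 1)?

0.108

C → C = min(1, 1 − 0.265 + 0.265) = min(1, 1.000) = 1.000
~B = 1 − 0.937 = 0.063
C → ~B = min(1, 1 − 0.265 + 0.063) = min(1, 0.798) = 0.798
C ∧ (C → ~B) = min(0.265, 0.798) = 0.265
A → A = min(1, 1 − 0.157 + 0.157) = min(1, 1.000) = 1.000
A ∧ (A → A) = min(0.157, 1.000) = 0.157
(C ∧ (C → ~B)) → (A ∧ (A → A)) = min(1, 1 − 0.265 + 0.157) = min(1, 0.892) = 0.892
((C ∧ (C → ~B)) → (A ∧ (A → A))) ∧ 1 = min(0.892, 1.000) = 0.892
~(((C ∧ (C → ~B)) → (A ∧ (A → A))) ∧ 1) = 1 − 0.892 = 0.108
(C → C) → ~(((C ∧ (C → ~B)) → (A ∧ (A → A))) ∧ 1) = min(1, 1 − 1.000 + 0.108) = min(1, 0.108) = 0.108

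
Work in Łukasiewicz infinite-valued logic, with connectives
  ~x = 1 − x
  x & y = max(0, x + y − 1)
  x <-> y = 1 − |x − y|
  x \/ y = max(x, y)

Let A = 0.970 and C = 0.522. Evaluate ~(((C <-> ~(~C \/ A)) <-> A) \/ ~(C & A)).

0.462

~C = 1 − 0.522 = 0.478
~C \/ A = max(0.478, 0.970) = 0.970
~(~C \/ A) = 1 − 0.970 = 0.030
C <-> ~(~C \/ A) = 1 − |0.522 − 0.030| = 1 − 0.492 = 0.508
(C <-> ~(~C \/ A)) <-> A = 1 − |0.508 − 0.970| = 1 − 0.462 = 0.538
C & A = max(0, 0.522 + 0.970 − 1) = max(0, 0.492) = 0.492
~(C & A) = 1 − 0.492 = 0.508
((C <-> ~(~C \/ A)) <-> A) \/ ~(C & A) = max(0.538, 0.508) = 0.538
~(((C <-> ~(~C \/ A)) <-> A) \/ ~(C & A)) = 1 − 0.538 = 0.462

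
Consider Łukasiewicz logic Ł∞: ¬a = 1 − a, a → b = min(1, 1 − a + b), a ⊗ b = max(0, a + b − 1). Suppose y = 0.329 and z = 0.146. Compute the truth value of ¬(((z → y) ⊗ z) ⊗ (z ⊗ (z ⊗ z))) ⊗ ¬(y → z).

0.183

z → y = min(1, 1 − 0.146 + 0.329) = min(1, 1.183) = 1.000
(z → y) ⊗ z = max(0, 1.000 + 0.146 − 1) = max(0, 0.146) = 0.146
z ⊗ z = max(0, 0.146 + 0.146 − 1) = max(0, -0.708) = 0.000
z ⊗ (z ⊗ z) = max(0, 0.146 + 0.000 − 1) = max(0, -0.854) = 0.000
((z → y) ⊗ z) ⊗ (z ⊗ (z ⊗ z)) = max(0, 0.146 + 0.000 − 1) = max(0, -0.854) = 0.000
¬(((z → y) ⊗ z) ⊗ (z ⊗ (z ⊗ z))) = 1 − 0.000 = 1.000
y → z = min(1, 1 − 0.329 + 0.146) = min(1, 0.817) = 0.817
¬(y → z) = 1 − 0.817 = 0.183
¬(((z → y) ⊗ z) ⊗ (z ⊗ (z ⊗ z))) ⊗ ¬(y → z) = max(0, 1.000 + 0.183 − 1) = max(0, 0.183) = 0.183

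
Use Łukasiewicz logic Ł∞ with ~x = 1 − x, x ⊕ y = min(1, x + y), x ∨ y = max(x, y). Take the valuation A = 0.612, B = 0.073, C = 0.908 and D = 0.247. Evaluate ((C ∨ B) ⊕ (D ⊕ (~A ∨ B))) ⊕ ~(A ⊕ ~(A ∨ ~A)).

1.000

C ∨ B = max(0.908, 0.073) = 0.908
~A = 1 − 0.612 = 0.388
~A ∨ B = max(0.388, 0.073) = 0.388
D ⊕ (~A ∨ B) = min(1, 0.247 + 0.388) = min(1, 0.635) = 0.635
(C ∨ B) ⊕ (D ⊕ (~A ∨ B)) = min(1, 0.908 + 0.635) = min(1, 1.543) = 1.000
A ∨ ~A = max(0.612, 0.388) = 0.612
~(A ∨ ~A) = 1 − 0.612 = 0.388
A ⊕ ~(A ∨ ~A) = min(1, 0.612 + 0.388) = min(1, 1.000) = 1.000
~(A ⊕ ~(A ∨ ~A)) = 1 − 1.000 = 0.000
((C ∨ B) ⊕ (D ⊕ (~A ∨ B))) ⊕ ~(A ⊕ ~(A ∨ ~A)) = min(1, 1.000 + 0.000) = min(1, 1.000) = 1.000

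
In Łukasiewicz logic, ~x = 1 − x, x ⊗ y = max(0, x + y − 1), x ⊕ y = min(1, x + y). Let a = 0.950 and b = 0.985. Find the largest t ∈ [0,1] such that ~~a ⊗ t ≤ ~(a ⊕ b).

~a = 1 − 0.950 = 0.050
~~a = 1 − 0.050 = 0.950
So the left factor is ~~a = 0.950.
a ⊕ b = min(1, 0.950 + 0.985) = min(1, 1.935) = 1.000
~(a ⊕ b) = 1 − 1.000 = 0.000
So the right-hand bound is ~(a ⊕ b) = 0.000.
The residuum of the Łukasiewicz t-norm gives the supremum: min(1, 1 − 0.950 + 0.000).
1 − 0.950 + 0.000 = 0.050, so t = min(1, 0.050) = 0.050.
Check: 0.950 ⊗ 0.050 = max(0, 0.000) = 0.000 ≤ 0.000.

0.050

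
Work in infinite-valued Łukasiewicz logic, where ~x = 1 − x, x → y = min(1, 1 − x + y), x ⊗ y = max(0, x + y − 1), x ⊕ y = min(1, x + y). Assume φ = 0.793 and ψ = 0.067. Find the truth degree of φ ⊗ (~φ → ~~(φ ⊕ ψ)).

0.793

~φ = 1 − 0.793 = 0.207
φ ⊕ ψ = min(1, 0.793 + 0.067) = min(1, 0.860) = 0.860
~(φ ⊕ ψ) = 1 − 0.860 = 0.140
~~(φ ⊕ ψ) = 1 − 0.140 = 0.860
~φ → ~~(φ ⊕ ψ) = min(1, 1 − 0.207 + 0.860) = min(1, 1.653) = 1.000
φ ⊗ (~φ → ~~(φ ⊕ ψ)) = max(0, 0.793 + 1.000 − 1) = max(0, 0.793) = 0.793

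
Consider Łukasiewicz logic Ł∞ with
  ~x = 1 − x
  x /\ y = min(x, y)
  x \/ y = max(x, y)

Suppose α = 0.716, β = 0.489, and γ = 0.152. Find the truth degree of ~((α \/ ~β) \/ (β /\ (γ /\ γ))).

~β = 1 − 0.489 = 0.511
α \/ ~β = max(0.716, 0.511) = 0.716
γ /\ γ = min(0.152, 0.152) = 0.152
β /\ (γ /\ γ) = min(0.489, 0.152) = 0.152
(α \/ ~β) \/ (β /\ (γ /\ γ)) = max(0.716, 0.152) = 0.716
~((α \/ ~β) \/ (β /\ (γ /\ γ))) = 1 − 0.716 = 0.284

0.284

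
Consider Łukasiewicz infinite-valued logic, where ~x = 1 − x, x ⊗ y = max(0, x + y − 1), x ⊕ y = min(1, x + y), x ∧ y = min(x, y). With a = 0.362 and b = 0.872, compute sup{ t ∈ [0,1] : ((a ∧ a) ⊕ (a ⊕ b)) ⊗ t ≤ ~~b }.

a ∧ a = min(0.362, 0.362) = 0.362
a ⊕ b = min(1, 0.362 + 0.872) = min(1, 1.234) = 1.000
(a ∧ a) ⊕ (a ⊕ b) = min(1, 0.362 + 1.000) = min(1, 1.362) = 1.000
So the left factor is (a ∧ a) ⊕ (a ⊕ b) = 1.000.
~b = 1 − 0.872 = 0.128
~~b = 1 − 0.128 = 0.872
So the right-hand bound is ~~b = 0.872.
The residuum of the Łukasiewicz t-norm gives the supremum: min(1, 1 − 1.000 + 0.872).
1 − 1.000 + 0.872 = 0.872, so t = min(1, 0.872) = 0.872.
Check: 1.000 ⊗ 0.872 = max(0, 0.872) = 0.872 ≤ 0.872.

0.872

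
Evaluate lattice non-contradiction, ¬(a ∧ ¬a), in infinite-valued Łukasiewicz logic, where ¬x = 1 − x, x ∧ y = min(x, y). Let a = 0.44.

¬a = 1 − 0.44 = 0.56
a ∧ ¬a = min(0.44, 0.56) = 0.44
¬(a ∧ ¬a) = 1 − 0.44 = 0.56
(The value 0.56 < 1 shows this instance is not satisfied; not a Ł∞-tautology — its value is 1 − min(a, 1−a).)

0.56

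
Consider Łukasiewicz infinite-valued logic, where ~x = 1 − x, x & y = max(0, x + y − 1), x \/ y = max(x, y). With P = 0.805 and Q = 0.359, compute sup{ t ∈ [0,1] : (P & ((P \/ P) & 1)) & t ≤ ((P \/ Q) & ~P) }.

0.390

P \/ P = max(0.805, 0.805) = 0.805
(P \/ P) & 1 = max(0, 0.805 + 1.000 − 1) = max(0, 0.805) = 0.805
P & ((P \/ P) & 1) = max(0, 0.805 + 0.805 − 1) = max(0, 0.610) = 0.610
So the left factor is P & ((P \/ P) & 1) = 0.610.
P \/ Q = max(0.805, 0.359) = 0.805
~P = 1 − 0.805 = 0.195
(P \/ Q) & ~P = max(0, 0.805 + 0.195 − 1) = max(0, 0.000) = 0.000
So the right-hand bound is (P \/ Q) & ~P = 0.000.
The residuum of the Łukasiewicz t-norm gives the supremum: min(1, 1 − 0.610 + 0.000).
1 − 0.610 + 0.000 = 0.390, so t = min(1, 0.390) = 0.390.
Check: 0.610 & 0.390 = max(0, 0.000) = 0.000 ≤ 0.000.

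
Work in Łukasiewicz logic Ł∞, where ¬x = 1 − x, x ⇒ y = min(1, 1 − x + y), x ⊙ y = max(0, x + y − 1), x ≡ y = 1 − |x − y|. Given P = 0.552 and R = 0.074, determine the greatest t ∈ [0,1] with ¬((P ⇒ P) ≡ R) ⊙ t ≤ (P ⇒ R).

0.596

P ⇒ P = min(1, 1 − 0.552 + 0.552) = min(1, 1.000) = 1.000
(P ⇒ P) ≡ R = 1 − |1.000 − 0.074| = 1 − 0.926 = 0.074
¬((P ⇒ P) ≡ R) = 1 − 0.074 = 0.926
So the left factor is ¬((P ⇒ P) ≡ R) = 0.926.
P ⇒ R = min(1, 1 − 0.552 + 0.074) = min(1, 0.522) = 0.522
So the right-hand bound is P ⇒ R = 0.522.
The residuum of the Łukasiewicz t-norm gives the supremum: min(1, 1 − 0.926 + 0.522).
1 − 0.926 + 0.522 = 0.596, so t = min(1, 0.596) = 0.596.
Check: 0.926 ⊙ 0.596 = max(0, 0.522) = 0.522 ≤ 0.522.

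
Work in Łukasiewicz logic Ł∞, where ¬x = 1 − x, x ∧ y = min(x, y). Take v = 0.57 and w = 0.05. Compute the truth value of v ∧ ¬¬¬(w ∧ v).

0.57

w ∧ v = min(0.05, 0.57) = 0.05
¬(w ∧ v) = 1 − 0.05 = 0.95
¬¬(w ∧ v) = 1 − 0.95 = 0.05
¬¬¬(w ∧ v) = 1 − 0.05 = 0.95
v ∧ ¬¬¬(w ∧ v) = min(0.57, 0.95) = 0.57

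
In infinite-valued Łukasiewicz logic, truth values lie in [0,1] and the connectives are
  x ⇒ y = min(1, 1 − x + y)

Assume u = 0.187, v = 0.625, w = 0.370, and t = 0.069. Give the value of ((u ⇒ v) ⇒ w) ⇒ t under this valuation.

0.699

u ⇒ v = min(1, 1 − 0.187 + 0.625) = min(1, 1.438) = 1.000
(u ⇒ v) ⇒ w = min(1, 1 − 1.000 + 0.370) = min(1, 0.370) = 0.370
((u ⇒ v) ⇒ w) ⇒ t = min(1, 1 − 0.370 + 0.069) = min(1, 0.699) = 0.699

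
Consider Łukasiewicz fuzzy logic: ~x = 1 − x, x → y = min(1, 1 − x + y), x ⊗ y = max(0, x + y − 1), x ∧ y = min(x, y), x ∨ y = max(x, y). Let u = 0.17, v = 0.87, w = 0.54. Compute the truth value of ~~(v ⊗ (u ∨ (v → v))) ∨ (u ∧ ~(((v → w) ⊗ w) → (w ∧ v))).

0.87

v → v = min(1, 1 − 0.87 + 0.87) = min(1, 1.00) = 1.00
u ∨ (v → v) = max(0.17, 1.00) = 1.00
v ⊗ (u ∨ (v → v)) = max(0, 0.87 + 1.00 − 1) = max(0, 0.87) = 0.87
~(v ⊗ (u ∨ (v → v))) = 1 − 0.87 = 0.13
~~(v ⊗ (u ∨ (v → v))) = 1 − 0.13 = 0.87
v → w = min(1, 1 − 0.87 + 0.54) = min(1, 0.67) = 0.67
(v → w) ⊗ w = max(0, 0.67 + 0.54 − 1) = max(0, 0.21) = 0.21
w ∧ v = min(0.54, 0.87) = 0.54
((v → w) ⊗ w) → (w ∧ v) = min(1, 1 − 0.21 + 0.54) = min(1, 1.33) = 1.00
~(((v → w) ⊗ w) → (w ∧ v)) = 1 − 1.00 = 0.00
u ∧ ~(((v → w) ⊗ w) → (w ∧ v)) = min(0.17, 0.00) = 0.00
~~(v ⊗ (u ∨ (v → v))) ∨ (u ∧ ~(((v → w) ⊗ w) → (w ∧ v))) = max(0.87, 0.00) = 0.87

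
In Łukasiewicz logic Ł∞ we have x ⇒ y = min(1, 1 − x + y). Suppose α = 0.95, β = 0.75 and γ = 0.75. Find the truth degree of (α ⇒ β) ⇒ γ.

0.95

α ⇒ β = min(1, 1 − 0.95 + 0.75) = min(1, 0.80) = 0.80
(α ⇒ β) ⇒ γ = min(1, 1 − 0.80 + 0.75) = min(1, 0.95) = 0.95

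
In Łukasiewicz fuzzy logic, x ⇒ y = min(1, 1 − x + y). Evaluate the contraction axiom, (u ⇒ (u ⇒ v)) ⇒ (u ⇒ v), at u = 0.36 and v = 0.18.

u ⇒ v = min(1, 1 − 0.36 + 0.18) = min(1, 0.82) = 0.82
u ⇒ (u ⇒ v) = min(1, 1 − 0.36 + 0.82) = min(1, 1.46) = 1.00
(u ⇒ (u ⇒ v)) ⇒ (u ⇒ v) = min(1, 1 − 1.00 + 0.82) = min(1, 0.82) = 0.82
(The value 0.82 < 1 shows this instance is not satisfied; fails in Ł∞ (the t-norm is not idempotent).)

0.82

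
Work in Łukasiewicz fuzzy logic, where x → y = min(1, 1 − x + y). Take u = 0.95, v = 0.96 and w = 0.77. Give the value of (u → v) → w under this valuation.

0.77

u → v = min(1, 1 − 0.95 + 0.96) = min(1, 1.01) = 1.00
(u → v) → w = min(1, 1 − 1.00 + 0.77) = min(1, 0.77) = 0.77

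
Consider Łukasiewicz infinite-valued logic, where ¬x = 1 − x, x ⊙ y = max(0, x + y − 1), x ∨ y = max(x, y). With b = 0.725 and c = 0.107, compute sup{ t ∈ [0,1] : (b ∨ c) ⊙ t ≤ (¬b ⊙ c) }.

0.275

b ∨ c = max(0.725, 0.107) = 0.725
So the left factor is b ∨ c = 0.725.
¬b = 1 − 0.725 = 0.275
¬b ⊙ c = max(0, 0.275 + 0.107 − 1) = max(0, -0.618) = 0.000
So the right-hand bound is ¬b ⊙ c = 0.000.
The residuum of the Łukasiewicz t-norm gives the supremum: min(1, 1 − 0.725 + 0.000).
1 − 0.725 + 0.000 = 0.275, so t = min(1, 0.275) = 0.275.
Check: 0.725 ⊙ 0.275 = max(0, 0.000) = 0.000 ≤ 0.000.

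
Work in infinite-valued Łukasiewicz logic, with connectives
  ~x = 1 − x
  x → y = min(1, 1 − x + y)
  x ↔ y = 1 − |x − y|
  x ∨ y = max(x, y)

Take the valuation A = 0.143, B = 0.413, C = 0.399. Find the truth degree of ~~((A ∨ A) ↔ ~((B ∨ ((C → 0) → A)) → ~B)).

A ∨ A = max(0.143, 0.143) = 0.143
C → 0 = min(1, 1 − 0.399 + 0.000) = min(1, 0.601) = 0.601
(C → 0) → A = min(1, 1 − 0.601 + 0.143) = min(1, 0.542) = 0.542
B ∨ ((C → 0) → A) = max(0.413, 0.542) = 0.542
~B = 1 − 0.413 = 0.587
(B ∨ ((C → 0) → A)) → ~B = min(1, 1 − 0.542 + 0.587) = min(1, 1.045) = 1.000
~((B ∨ ((C → 0) → A)) → ~B) = 1 − 1.000 = 0.000
(A ∨ A) ↔ ~((B ∨ ((C → 0) → A)) → ~B) = 1 − |0.143 − 0.000| = 1 − 0.143 = 0.857
~((A ∨ A) ↔ ~((B ∨ ((C → 0) → A)) → ~B)) = 1 − 0.857 = 0.143
~~((A ∨ A) ↔ ~((B ∨ ((C → 0) → A)) → ~B)) = 1 − 0.143 = 0.857

0.857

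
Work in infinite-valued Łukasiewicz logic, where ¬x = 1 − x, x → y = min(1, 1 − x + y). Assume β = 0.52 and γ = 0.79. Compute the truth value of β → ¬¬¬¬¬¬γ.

¬γ = 1 − 0.79 = 0.21
¬¬γ = 1 − 0.21 = 0.79
¬¬¬γ = 1 − 0.79 = 0.21
¬¬¬¬γ = 1 − 0.21 = 0.79
¬¬¬¬¬γ = 1 − 0.79 = 0.21
¬¬¬¬¬¬γ = 1 − 0.21 = 0.79
β → ¬¬¬¬¬¬γ = min(1, 1 − 0.52 + 0.79) = min(1, 1.27) = 1.00

1.00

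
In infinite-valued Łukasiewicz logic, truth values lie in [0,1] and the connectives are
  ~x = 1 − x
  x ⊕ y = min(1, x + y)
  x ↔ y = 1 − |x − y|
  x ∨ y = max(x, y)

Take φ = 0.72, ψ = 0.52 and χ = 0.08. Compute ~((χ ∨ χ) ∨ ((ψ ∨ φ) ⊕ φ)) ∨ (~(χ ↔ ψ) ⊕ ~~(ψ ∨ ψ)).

0.96

χ ∨ χ = max(0.08, 0.08) = 0.08
ψ ∨ φ = max(0.52, 0.72) = 0.72
(ψ ∨ φ) ⊕ φ = min(1, 0.72 + 0.72) = min(1, 1.44) = 1.00
(χ ∨ χ) ∨ ((ψ ∨ φ) ⊕ φ) = max(0.08, 1.00) = 1.00
~((χ ∨ χ) ∨ ((ψ ∨ φ) ⊕ φ)) = 1 − 1.00 = 0.00
χ ↔ ψ = 1 − |0.08 − 0.52| = 1 − 0.44 = 0.56
~(χ ↔ ψ) = 1 − 0.56 = 0.44
ψ ∨ ψ = max(0.52, 0.52) = 0.52
~(ψ ∨ ψ) = 1 − 0.52 = 0.48
~~(ψ ∨ ψ) = 1 − 0.48 = 0.52
~(χ ↔ ψ) ⊕ ~~(ψ ∨ ψ) = min(1, 0.44 + 0.52) = min(1, 0.96) = 0.96
~((χ ∨ χ) ∨ ((ψ ∨ φ) ⊕ φ)) ∨ (~(χ ↔ ψ) ⊕ ~~(ψ ∨ ψ)) = max(0.00, 0.96) = 0.96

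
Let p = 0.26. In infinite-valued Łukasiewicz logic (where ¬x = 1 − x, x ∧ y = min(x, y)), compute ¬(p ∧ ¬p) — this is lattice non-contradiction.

¬p = 1 − 0.26 = 0.74
p ∧ ¬p = min(0.26, 0.74) = 0.26
¬(p ∧ ¬p) = 1 − 0.26 = 0.74
(The value 0.74 < 1 shows this instance is not satisfied; not a Ł∞-tautology — its value is 1 − min(a, 1−a).)

0.74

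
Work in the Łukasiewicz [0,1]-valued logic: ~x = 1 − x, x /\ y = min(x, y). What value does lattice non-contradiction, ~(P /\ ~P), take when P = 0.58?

~P = 1 − 0.58 = 0.42
P /\ ~P = min(0.58, 0.42) = 0.42
~(P /\ ~P) = 1 − 0.42 = 0.58
(The value 0.58 < 1 shows this instance is not satisfied; not a Ł∞-tautology — its value is 1 − min(a, 1−a).)

0.58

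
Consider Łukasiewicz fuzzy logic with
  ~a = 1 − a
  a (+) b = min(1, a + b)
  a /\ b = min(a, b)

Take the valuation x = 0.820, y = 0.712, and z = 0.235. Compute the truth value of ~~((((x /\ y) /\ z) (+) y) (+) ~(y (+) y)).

0.947

x /\ y = min(0.820, 0.712) = 0.712
(x /\ y) /\ z = min(0.712, 0.235) = 0.235
((x /\ y) /\ z) (+) y = min(1, 0.235 + 0.712) = min(1, 0.947) = 0.947
y (+) y = min(1, 0.712 + 0.712) = min(1, 1.424) = 1.000
~(y (+) y) = 1 − 1.000 = 0.000
(((x /\ y) /\ z) (+) y) (+) ~(y (+) y) = min(1, 0.947 + 0.000) = min(1, 0.947) = 0.947
~((((x /\ y) /\ z) (+) y) (+) ~(y (+) y)) = 1 − 0.947 = 0.053
~~((((x /\ y) /\ z) (+) y) (+) ~(y (+) y)) = 1 − 0.053 = 0.947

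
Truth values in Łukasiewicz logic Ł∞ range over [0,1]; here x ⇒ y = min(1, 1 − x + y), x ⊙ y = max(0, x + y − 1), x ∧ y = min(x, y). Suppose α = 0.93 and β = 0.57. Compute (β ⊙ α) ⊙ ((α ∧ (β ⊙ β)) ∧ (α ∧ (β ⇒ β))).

β ⊙ α = max(0, 0.57 + 0.93 − 1) = max(0, 0.50) = 0.50
β ⊙ β = max(0, 0.57 + 0.57 − 1) = max(0, 0.14) = 0.14
α ∧ (β ⊙ β) = min(0.93, 0.14) = 0.14
β ⇒ β = min(1, 1 − 0.57 + 0.57) = min(1, 1.00) = 1.00
α ∧ (β ⇒ β) = min(0.93, 1.00) = 0.93
(α ∧ (β ⊙ β)) ∧ (α ∧ (β ⇒ β)) = min(0.14, 0.93) = 0.14
(β ⊙ α) ⊙ ((α ∧ (β ⊙ β)) ∧ (α ∧ (β ⇒ β))) = max(0, 0.50 + 0.14 − 1) = max(0, -0.36) = 0.00

0.00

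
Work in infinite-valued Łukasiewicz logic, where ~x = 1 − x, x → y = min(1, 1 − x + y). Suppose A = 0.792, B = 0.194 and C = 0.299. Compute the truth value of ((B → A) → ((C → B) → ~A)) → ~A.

B → A = min(1, 1 − 0.194 + 0.792) = min(1, 1.598) = 1.000
C → B = min(1, 1 − 0.299 + 0.194) = min(1, 0.895) = 0.895
~A = 1 − 0.792 = 0.208
(C → B) → ~A = min(1, 1 − 0.895 + 0.208) = min(1, 0.313) = 0.313
(B → A) → ((C → B) → ~A) = min(1, 1 − 1.000 + 0.313) = min(1, 0.313) = 0.313
((B → A) → ((C → B) → ~A)) → ~A = min(1, 1 − 0.313 + 0.208) = min(1, 0.895) = 0.895

0.895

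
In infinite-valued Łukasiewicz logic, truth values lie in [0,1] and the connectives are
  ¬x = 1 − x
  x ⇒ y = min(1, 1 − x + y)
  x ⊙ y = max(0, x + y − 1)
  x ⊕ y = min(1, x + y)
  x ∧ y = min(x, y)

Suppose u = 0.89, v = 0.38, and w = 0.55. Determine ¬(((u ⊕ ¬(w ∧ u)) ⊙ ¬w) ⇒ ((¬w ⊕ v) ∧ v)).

0.07

w ∧ u = min(0.55, 0.89) = 0.55
¬(w ∧ u) = 1 − 0.55 = 0.45
u ⊕ ¬(w ∧ u) = min(1, 0.89 + 0.45) = min(1, 1.34) = 1.00
¬w = 1 − 0.55 = 0.45
(u ⊕ ¬(w ∧ u)) ⊙ ¬w = max(0, 1.00 + 0.45 − 1) = max(0, 0.45) = 0.45
¬w ⊕ v = min(1, 0.45 + 0.38) = min(1, 0.83) = 0.83
(¬w ⊕ v) ∧ v = min(0.83, 0.38) = 0.38
((u ⊕ ¬(w ∧ u)) ⊙ ¬w) ⇒ ((¬w ⊕ v) ∧ v) = min(1, 1 − 0.45 + 0.38) = min(1, 0.93) = 0.93
¬(((u ⊕ ¬(w ∧ u)) ⊙ ¬w) ⇒ ((¬w ⊕ v) ∧ v)) = 1 − 0.93 = 0.07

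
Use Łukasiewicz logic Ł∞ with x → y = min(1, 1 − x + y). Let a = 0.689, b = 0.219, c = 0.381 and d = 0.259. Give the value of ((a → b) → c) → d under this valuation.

a → b = min(1, 1 − 0.689 + 0.219) = min(1, 0.530) = 0.530
(a → b) → c = min(1, 1 − 0.530 + 0.381) = min(1, 0.851) = 0.851
((a → b) → c) → d = min(1, 1 − 0.851 + 0.259) = min(1, 0.408) = 0.408

0.408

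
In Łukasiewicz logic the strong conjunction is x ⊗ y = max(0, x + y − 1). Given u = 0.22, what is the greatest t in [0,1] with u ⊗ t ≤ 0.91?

1.00

The residuum of the Łukasiewicz t-norm gives the supremum: min(1, 1 − 0.22 + 0.91).
1 − 0.22 + 0.91 = 1.69, so t = min(1, 1.69) = 1.00.
Check: 0.22 ⊗ 1.00 = max(0, 0.22) = 0.22 ≤ 0.91.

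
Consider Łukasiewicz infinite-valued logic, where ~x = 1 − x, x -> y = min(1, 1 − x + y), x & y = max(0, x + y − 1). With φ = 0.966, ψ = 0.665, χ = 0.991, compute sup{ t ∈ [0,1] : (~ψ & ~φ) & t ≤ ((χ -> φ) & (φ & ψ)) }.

~ψ = 1 − 0.665 = 0.335
~φ = 1 − 0.966 = 0.034
~ψ & ~φ = max(0, 0.335 + 0.034 − 1) = max(0, -0.631) = 0.000
So the left factor is ~ψ & ~φ = 0.000.
χ -> φ = min(1, 1 − 0.991 + 0.966) = min(1, 0.975) = 0.975
φ & ψ = max(0, 0.966 + 0.665 − 1) = max(0, 0.631) = 0.631
(χ -> φ) & (φ & ψ) = max(0, 0.975 + 0.631 − 1) = max(0, 0.606) = 0.606
So the right-hand bound is (χ -> φ) & (φ & ψ) = 0.606.
The residuum of the Łukasiewicz t-norm gives the supremum: min(1, 1 − 0.000 + 0.606).
1 − 0.000 + 0.606 = 1.606, so t = min(1, 1.606) = 1.000.
Check: 0.000 & 1.000 = max(0, 0.000) = 0.000 ≤ 0.606.

1.000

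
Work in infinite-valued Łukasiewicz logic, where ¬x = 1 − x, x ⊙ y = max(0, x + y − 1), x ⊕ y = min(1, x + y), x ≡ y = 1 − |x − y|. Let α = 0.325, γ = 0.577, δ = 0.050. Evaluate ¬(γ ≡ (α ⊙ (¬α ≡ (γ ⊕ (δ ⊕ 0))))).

¬α = 1 − 0.325 = 0.675
δ ⊕ 0 = min(1, 0.050 + 0.000) = min(1, 0.050) = 0.050
γ ⊕ (δ ⊕ 0) = min(1, 0.577 + 0.050) = min(1, 0.627) = 0.627
¬α ≡ (γ ⊕ (δ ⊕ 0)) = 1 − |0.675 − 0.627| = 1 − 0.048 = 0.952
α ⊙ (¬α ≡ (γ ⊕ (δ ⊕ 0))) = max(0, 0.325 + 0.952 − 1) = max(0, 0.277) = 0.277
γ ≡ (α ⊙ (¬α ≡ (γ ⊕ (δ ⊕ 0)))) = 1 − |0.577 − 0.277| = 1 − 0.300 = 0.700
¬(γ ≡ (α ⊙ (¬α ≡ (γ ⊕ (δ ⊕ 0))))) = 1 − 0.700 = 0.300

0.300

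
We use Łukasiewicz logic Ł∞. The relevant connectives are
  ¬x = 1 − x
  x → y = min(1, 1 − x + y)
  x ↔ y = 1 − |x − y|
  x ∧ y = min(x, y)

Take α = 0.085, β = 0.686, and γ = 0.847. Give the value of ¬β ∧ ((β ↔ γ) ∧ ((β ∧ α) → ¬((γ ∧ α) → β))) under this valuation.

0.314

¬β = 1 − 0.686 = 0.314
β ↔ γ = 1 − |0.686 − 0.847| = 1 − 0.161 = 0.839
β ∧ α = min(0.686, 0.085) = 0.085
γ ∧ α = min(0.847, 0.085) = 0.085
(γ ∧ α) → β = min(1, 1 − 0.085 + 0.686) = min(1, 1.601) = 1.000
¬((γ ∧ α) → β) = 1 − 1.000 = 0.000
(β ∧ α) → ¬((γ ∧ α) → β) = min(1, 1 − 0.085 + 0.000) = min(1, 0.915) = 0.915
(β ↔ γ) ∧ ((β ∧ α) → ¬((γ ∧ α) → β)) = min(0.839, 0.915) = 0.839
¬β ∧ ((β ↔ γ) ∧ ((β ∧ α) → ¬((γ ∧ α) → β))) = min(0.314, 0.839) = 0.314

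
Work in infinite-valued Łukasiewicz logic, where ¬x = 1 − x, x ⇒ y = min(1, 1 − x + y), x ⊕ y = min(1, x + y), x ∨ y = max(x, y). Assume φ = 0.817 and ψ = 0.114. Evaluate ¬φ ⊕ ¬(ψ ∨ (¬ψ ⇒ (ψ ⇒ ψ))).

¬φ = 1 − 0.817 = 0.183
¬ψ = 1 − 0.114 = 0.886
ψ ⇒ ψ = min(1, 1 − 0.114 + 0.114) = min(1, 1.000) = 1.000
¬ψ ⇒ (ψ ⇒ ψ) = min(1, 1 − 0.886 + 1.000) = min(1, 1.114) = 1.000
ψ ∨ (¬ψ ⇒ (ψ ⇒ ψ)) = max(0.114, 1.000) = 1.000
¬(ψ ∨ (¬ψ ⇒ (ψ ⇒ ψ))) = 1 − 1.000 = 0.000
¬φ ⊕ ¬(ψ ∨ (¬ψ ⇒ (ψ ⇒ ψ))) = min(1, 0.183 + 0.000) = min(1, 0.183) = 0.183

0.183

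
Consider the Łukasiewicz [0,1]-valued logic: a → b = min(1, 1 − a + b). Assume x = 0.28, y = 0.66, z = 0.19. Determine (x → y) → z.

0.19

x → y = min(1, 1 − 0.28 + 0.66) = min(1, 1.38) = 1.00
(x → y) → z = min(1, 1 − 1.00 + 0.19) = min(1, 0.19) = 0.19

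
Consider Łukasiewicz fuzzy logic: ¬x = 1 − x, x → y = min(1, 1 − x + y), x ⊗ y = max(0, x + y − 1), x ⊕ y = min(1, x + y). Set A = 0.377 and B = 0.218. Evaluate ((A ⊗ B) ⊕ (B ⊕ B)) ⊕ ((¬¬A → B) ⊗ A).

0.654

A ⊗ B = max(0, 0.377 + 0.218 − 1) = max(0, -0.405) = 0.000
B ⊕ B = min(1, 0.218 + 0.218) = min(1, 0.436) = 0.436
(A ⊗ B) ⊕ (B ⊕ B) = min(1, 0.000 + 0.436) = min(1, 0.436) = 0.436
¬A = 1 − 0.377 = 0.623
¬¬A = 1 − 0.623 = 0.377
¬¬A → B = min(1, 1 − 0.377 + 0.218) = min(1, 0.841) = 0.841
(¬¬A → B) ⊗ A = max(0, 0.841 + 0.377 − 1) = max(0, 0.218) = 0.218
((A ⊗ B) ⊕ (B ⊕ B)) ⊕ ((¬¬A → B) ⊗ A) = min(1, 0.436 + 0.218) = min(1, 0.654) = 0.654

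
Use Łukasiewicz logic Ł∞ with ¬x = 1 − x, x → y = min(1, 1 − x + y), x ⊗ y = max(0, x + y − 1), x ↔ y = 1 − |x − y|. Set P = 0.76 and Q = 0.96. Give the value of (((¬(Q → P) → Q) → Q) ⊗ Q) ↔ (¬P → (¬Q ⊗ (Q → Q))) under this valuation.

0.88

Q → P = min(1, 1 − 0.96 + 0.76) = min(1, 0.80) = 0.80
¬(Q → P) = 1 − 0.80 = 0.20
¬(Q → P) → Q = min(1, 1 − 0.20 + 0.96) = min(1, 1.76) = 1.00
(¬(Q → P) → Q) → Q = min(1, 1 − 1.00 + 0.96) = min(1, 0.96) = 0.96
((¬(Q → P) → Q) → Q) ⊗ Q = max(0, 0.96 + 0.96 − 1) = max(0, 0.92) = 0.92
¬P = 1 − 0.76 = 0.24
¬Q = 1 − 0.96 = 0.04
Q → Q = min(1, 1 − 0.96 + 0.96) = min(1, 1.00) = 1.00
¬Q ⊗ (Q → Q) = max(0, 0.04 + 1.00 − 1) = max(0, 0.04) = 0.04
¬P → (¬Q ⊗ (Q → Q)) = min(1, 1 − 0.24 + 0.04) = min(1, 0.80) = 0.80
(((¬(Q → P) → Q) → Q) ⊗ Q) ↔ (¬P → (¬Q ⊗ (Q → Q))) = 1 − |0.92 − 0.80| = 1 − 0.12 = 0.88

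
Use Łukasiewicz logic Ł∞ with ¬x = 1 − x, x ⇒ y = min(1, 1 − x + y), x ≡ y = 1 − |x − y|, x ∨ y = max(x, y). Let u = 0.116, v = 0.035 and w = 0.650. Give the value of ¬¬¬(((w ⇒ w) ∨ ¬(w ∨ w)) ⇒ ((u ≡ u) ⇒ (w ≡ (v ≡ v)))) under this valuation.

w ⇒ w = min(1, 1 − 0.650 + 0.650) = min(1, 1.000) = 1.000
w ∨ w = max(0.650, 0.650) = 0.650
¬(w ∨ w) = 1 − 0.650 = 0.350
(w ⇒ w) ∨ ¬(w ∨ w) = max(1.000, 0.350) = 1.000
u ≡ u = 1 − |0.116 − 0.116| = 1 − 0.000 = 1.000
v ≡ v = 1 − |0.035 − 0.035| = 1 − 0.000 = 1.000
w ≡ (v ≡ v) = 1 − |0.650 − 1.000| = 1 − 0.350 = 0.650
(u ≡ u) ⇒ (w ≡ (v ≡ v)) = min(1, 1 − 1.000 + 0.650) = min(1, 0.650) = 0.650
((w ⇒ w) ∨ ¬(w ∨ w)) ⇒ ((u ≡ u) ⇒ (w ≡ (v ≡ v))) = min(1, 1 − 1.000 + 0.650) = min(1, 0.650) = 0.650
¬(((w ⇒ w) ∨ ¬(w ∨ w)) ⇒ ((u ≡ u) ⇒ (w ≡ (v ≡ v)))) = 1 − 0.650 = 0.350
¬¬(((w ⇒ w) ∨ ¬(w ∨ w)) ⇒ ((u ≡ u) ⇒ (w ≡ (v ≡ v)))) = 1 − 0.350 = 0.650
¬¬¬(((w ⇒ w) ∨ ¬(w ∨ w)) ⇒ ((u ≡ u) ⇒ (w ≡ (v ≡ v)))) = 1 − 0.650 = 0.350

0.350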